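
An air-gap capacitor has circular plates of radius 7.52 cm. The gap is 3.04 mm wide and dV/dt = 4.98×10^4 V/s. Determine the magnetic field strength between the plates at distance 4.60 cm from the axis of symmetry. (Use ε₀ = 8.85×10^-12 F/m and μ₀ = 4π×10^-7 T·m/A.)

I_d = C dV/dt with C = ε₀πR²/d = 5.173×10^-11 F, so I_d = (5.173×10^-11)(4.98×10^4) = 2.576×10^-6 A.
For r < R the Ampère–Maxwell law gives B(2πr) = μ₀ I_d (r²/R²), so B = μ₀ I_d r/(2πR²) = (4π×10^-7)(2.576×10^-6)(0.0460)/(2π·0.0752²) = 4.19×10^-12 T.

4.19×10^-12 T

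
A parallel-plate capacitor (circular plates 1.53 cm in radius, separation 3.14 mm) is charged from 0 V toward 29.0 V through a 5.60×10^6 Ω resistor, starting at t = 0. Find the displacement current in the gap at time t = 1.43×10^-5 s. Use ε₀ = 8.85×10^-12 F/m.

1.51×10^-6 A

With C = ε₀A/d = (8.85×10^-12)(7.354×10^-4)/(3.14×10^-3) = 2.073×10^-12 F, the time constant is τ = RC = 1.161×10^-5 s, so t/τ = 1.232 and e^(−t/τ) = 0.2917.
I_d = I_cond = (V₀/R) e^(−t/τ) = (5.179×10^-6)(0.2917) = 1.51×10^-6 A.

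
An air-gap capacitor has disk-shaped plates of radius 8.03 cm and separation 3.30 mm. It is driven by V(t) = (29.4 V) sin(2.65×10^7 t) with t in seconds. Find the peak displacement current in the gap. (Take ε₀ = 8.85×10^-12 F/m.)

0.0423 A

C = ε₀A/d = (8.85×10^-12)(0.02026)/(3.30×10^-3) = 5.433×10^-11 F; ω = 2.65×10^7 rad/s.
I_d = C dV/dt, so |I_d|_max = C V₀ ω = (5.433×10^-11)(29.4)(2.65×10^7) = 0.0423 A.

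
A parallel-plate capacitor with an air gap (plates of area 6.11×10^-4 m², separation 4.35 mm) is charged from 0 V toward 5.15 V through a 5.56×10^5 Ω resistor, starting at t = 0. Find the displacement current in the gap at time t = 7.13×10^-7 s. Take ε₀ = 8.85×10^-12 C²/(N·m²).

C = ε₀A/d = (8.85×10^-12)(6.11×10^-4)/(4.35×10^-3) = 1.243×10^-12 F, so τ = RC = 6.911×10^-7 s.
The conduction current is I(t) = (V₀/R) e^(−t/τ), and the displacement current between the plates equals it.
t/τ = 1.032; I_d = (5.15/5.56×10^5) · e^(−1.032) = (9.263×10^-6)(0.3563) = 3.30×10^-6 A.

3.30×10^-6 A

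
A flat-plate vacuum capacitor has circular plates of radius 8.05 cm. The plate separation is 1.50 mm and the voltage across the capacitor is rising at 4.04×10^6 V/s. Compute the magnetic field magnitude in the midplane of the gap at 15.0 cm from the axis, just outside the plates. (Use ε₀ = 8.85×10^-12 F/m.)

I_d = C dV/dt with C = ε₀πR²/d = 1.201×10^-10 F, so I_d = (1.201×10^-10)(4.04×10^6) = 4.852×10^-4 A.
For r ≥ R the full I_d is enclosed: B = μ₀ I_d/(2πr) = (4π×10^-7)(4.852×10^-4)/(2π·0.150) = 6.47×10^-10 T.

6.47×10^-10 T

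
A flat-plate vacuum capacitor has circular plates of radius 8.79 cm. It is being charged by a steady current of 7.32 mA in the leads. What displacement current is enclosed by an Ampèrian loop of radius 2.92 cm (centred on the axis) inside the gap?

By continuity the displacement current in the gap matches the conduction current: I_d = 7.32×10^-3 A.
Through an area πr² the displacement current is I_d·(πr²/πR²) = I_d (r/R)² = 8.08×10^-4 A.

8.08×10^-4 A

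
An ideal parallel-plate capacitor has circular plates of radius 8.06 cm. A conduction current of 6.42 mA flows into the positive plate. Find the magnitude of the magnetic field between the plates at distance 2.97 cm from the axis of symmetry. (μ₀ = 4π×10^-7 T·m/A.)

Between the plates the displacement current equals the wire current: I_d = 6.42 mA = 6.42×10^-3 A.
∮B·dl = μ₀ I_d,enc with I_d,enc = I_d r²/R² = 8.717×10^-4 A; so B = μ₀ I_d,enc/(2πr) = 5.87×10^-9 T.

5.87×10^-9 T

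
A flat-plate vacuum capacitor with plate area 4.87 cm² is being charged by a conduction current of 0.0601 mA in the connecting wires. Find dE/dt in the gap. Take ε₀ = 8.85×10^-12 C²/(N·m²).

Charge continuity gives I_d = I = 6.01×10^-5 A between the plates.
Inverting I_d = ε₀ A dE/dt gives dE/dt = 6.01×10^-5 / (8.85×10^-12 · 4.87×10^-4) = 1.39×10^10 V/(m·s).

1.39×10^10 V/(m·s)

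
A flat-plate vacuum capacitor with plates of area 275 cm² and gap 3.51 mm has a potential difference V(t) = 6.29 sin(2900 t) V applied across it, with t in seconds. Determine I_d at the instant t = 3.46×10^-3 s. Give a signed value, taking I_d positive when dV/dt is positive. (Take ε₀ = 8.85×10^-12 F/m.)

-1.04×10^-6 A

dE/dt = (V₀ω/d)·cos(ωt) with ωt = 10.034 rad: (6.29)(2900)(-0.8201)/(3.51×10^-3) = -4.262×10^6 V/(m·s).
I_d = ε₀ A dE/dt = (8.85×10^-12)(0.0275)(-4.262×10^6) = -1.04×10^-6 A.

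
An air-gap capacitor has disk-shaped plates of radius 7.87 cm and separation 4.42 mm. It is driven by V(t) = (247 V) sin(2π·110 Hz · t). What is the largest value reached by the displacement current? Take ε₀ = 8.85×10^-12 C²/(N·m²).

C = ε₀A/d = (8.85×10^-12)(0.01946)/(4.42×10^-3) = 3.896×10^-11 F; ω = 2πf = 691.2 rad/s.
I_d = C dV/dt, so |I_d|_max = C V₀ ω = (3.896×10^-11)(247)(691.2) = 6.65×10^-6 A.

6.65×10^-6 A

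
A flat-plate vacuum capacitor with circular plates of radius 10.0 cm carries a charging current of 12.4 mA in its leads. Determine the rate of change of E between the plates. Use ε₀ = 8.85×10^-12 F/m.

Charge continuity gives I_d = I = 0.0124 A between the plates.
Since I_d = ε₀ A dE/dt, dE/dt = I_d/(ε₀A) = (0.0124)/((8.85×10^-12)(0.03142)) = 4.46×10^10 V/(m·s).

4.46×10^10 V/(m·s)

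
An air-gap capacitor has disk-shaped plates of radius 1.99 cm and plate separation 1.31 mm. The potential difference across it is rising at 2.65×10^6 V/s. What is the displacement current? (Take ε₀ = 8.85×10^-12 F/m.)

2.23×10^-5 A

C = ε₀A/d = (8.85×10^-12)(1.244×10^-3)/(1.31×10^-3) = 8.404×10^-12 F.
I_d = C dV/dt = (8.404×10^-12)(2.65×10^6) = 2.23×10^-5 A.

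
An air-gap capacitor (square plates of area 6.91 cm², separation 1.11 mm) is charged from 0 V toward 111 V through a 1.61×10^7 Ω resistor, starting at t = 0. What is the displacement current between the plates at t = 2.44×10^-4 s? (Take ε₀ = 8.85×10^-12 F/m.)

4.40×10^-7 A

C = ε₀A/d = (8.85×10^-12)(6.91×10^-4)/(1.11×10^-3) = 5.509×10^-12 F, so τ = RC = 8.869×10^-5 s.
The conduction current is I(t) = (V₀/R) e^(−t/τ), and the displacement current between the plates equals it.
t/τ = 2.751; I_d = (111/1.61×10^7) · e^(−2.751) = (6.894×10^-6)(0.06386) = 4.40×10^-7 A.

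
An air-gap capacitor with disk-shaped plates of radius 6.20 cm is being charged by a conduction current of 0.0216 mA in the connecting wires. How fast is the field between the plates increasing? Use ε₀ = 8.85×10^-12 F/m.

2.02×10^8 V/(m·s)

The displacement current between the plates equals the conduction current, I_d = 0.0216 mA.
Since I_d = ε₀ A dE/dt, dE/dt = I_d/(ε₀A) = (2.16×10^-5)/((8.85×10^-12)(0.01208)) = 2.02×10^8 V/(m·s).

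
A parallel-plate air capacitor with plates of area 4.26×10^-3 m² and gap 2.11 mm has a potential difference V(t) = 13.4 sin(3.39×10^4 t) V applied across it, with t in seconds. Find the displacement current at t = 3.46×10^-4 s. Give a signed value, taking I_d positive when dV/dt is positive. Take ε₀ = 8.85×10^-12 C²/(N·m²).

5.44×10^-6 A

dV/dt = (13.4)(3.39×10^4)·cos(11.7294) = 3.042×10^5 V/s.
I_d = C dV/dt with C = ε₀A/d = (8.85×10^-12)(4.26×10^-3)/(2.11×10^-3) = 1.787×10^-11 F, so I_d = (1.787×10^-11)(3.042×10^5) = 5.44×10^-6 A.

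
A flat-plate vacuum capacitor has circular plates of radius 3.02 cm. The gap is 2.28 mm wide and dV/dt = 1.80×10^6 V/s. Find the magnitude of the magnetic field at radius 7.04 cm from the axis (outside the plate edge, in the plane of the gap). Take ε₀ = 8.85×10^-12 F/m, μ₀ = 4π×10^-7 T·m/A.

5.69×10^-11 T

dE/dt = (dV/dt)/d = 7.895×10^8 V/(m·s); I_d = ε₀(πR²)(dE/dt) = (8.85×10^-12)(2.865×10^-3)(7.895×10^8) = 2.002×10^-5 A.
Outside the plates the loop encloses all of I_d, so B·2πr = μ₀ I_d and B = 5.69×10^-11 T.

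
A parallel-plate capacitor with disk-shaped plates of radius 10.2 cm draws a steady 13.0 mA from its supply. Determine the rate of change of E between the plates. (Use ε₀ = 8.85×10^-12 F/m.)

4.49×10^10 V/(m·s)

The displacement current between the plates equals the conduction current, I_d = 13.0 mA.
Since I_d = ε₀ A dE/dt, dE/dt = I_d/(ε₀A) = (0.0130)/((8.85×10^-12)(0.03269)) = 4.49×10^10 V/(m·s).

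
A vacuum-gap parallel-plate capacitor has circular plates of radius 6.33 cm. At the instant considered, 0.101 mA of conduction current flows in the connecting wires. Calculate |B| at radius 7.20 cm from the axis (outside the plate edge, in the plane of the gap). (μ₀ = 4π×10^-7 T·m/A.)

By continuity the displacement current in the gap matches the conduction current: I_d = 1.01×10^-4 A.
For r ≥ R the full I_d is enclosed: B = μ₀ I_d/(2πr) = (4π×10^-7)(1.01×10^-4)/(2π·0.0720) = 2.81×10^-10 T.

2.81×10^-10 T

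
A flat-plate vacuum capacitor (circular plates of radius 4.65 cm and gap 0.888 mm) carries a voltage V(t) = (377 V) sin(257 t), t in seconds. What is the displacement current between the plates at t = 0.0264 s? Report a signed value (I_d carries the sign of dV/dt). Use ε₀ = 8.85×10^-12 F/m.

5.75×10^-6 A

dE/dt = (V₀ω/d)·cos(ωt) with ωt = 6.7848 rad: (377)(257)(0.8768)/(8.88×10^-4) = 9.567×10^7 V/(m·s).
I_d = ε₀ A dE/dt = (8.85×10^-12)(6.793×10^-3)(9.567×10^7) = 5.75×10^-6 A.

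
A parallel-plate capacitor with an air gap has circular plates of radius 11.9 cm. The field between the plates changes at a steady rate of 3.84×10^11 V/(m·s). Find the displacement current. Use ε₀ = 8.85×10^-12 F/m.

With a uniform field, Φ_E = EA, so I_d = ε₀ A dE/dt = 0.151 A.

0.151 A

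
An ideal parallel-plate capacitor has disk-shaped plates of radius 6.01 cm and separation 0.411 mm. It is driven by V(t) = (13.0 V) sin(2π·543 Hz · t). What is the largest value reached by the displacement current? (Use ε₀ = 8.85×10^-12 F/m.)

C = ε₀A/d = (8.85×10^-12)(0.01135)/(4.11×10^-4) = 2.444×10^-10 F; ω = 2πf = 3412 rad/s.
I_d = C dV/dt, so |I_d|_max = C V₀ ω = (2.444×10^-10)(13.0)(3412) = 1.08×10^-5 A.

1.08×10^-5 A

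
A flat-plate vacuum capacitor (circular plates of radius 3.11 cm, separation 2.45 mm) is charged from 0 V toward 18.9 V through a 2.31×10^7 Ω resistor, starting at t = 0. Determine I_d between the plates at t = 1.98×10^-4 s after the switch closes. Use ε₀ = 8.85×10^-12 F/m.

3.75×10^-7 A

With C = ε₀A/d = (8.85×10^-12)(3.039×10^-3)/(2.45×10^-3) = 1.098×10^-11 F, the time constant is τ = RC = 2.536×10^-4 s, so t/τ = 0.7808 and e^(−t/τ) = 0.4580.
I_d = I_cond = (V₀/R) e^(−t/τ) = (8.182×10^-7)(0.4580) = 3.75×10^-7 A.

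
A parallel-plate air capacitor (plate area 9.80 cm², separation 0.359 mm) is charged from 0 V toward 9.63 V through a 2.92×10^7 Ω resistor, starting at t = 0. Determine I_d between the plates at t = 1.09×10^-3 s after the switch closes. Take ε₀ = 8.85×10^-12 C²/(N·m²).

C = ε₀A/d = (8.85×10^-12)(9.80×10^-4)/(3.59×10^-4) = 2.416×10^-11 F, so τ = RC = 7.055×10^-4 s.
The conduction current is I(t) = (V₀/R) e^(−t/τ), and the displacement current between the plates equals it.
t/τ = 1.545; I_d = (9.63/2.92×10^7) · e^(−1.545) = (3.298×10^-7)(0.2133) = 7.03×10^-8 A.

7.03×10^-8 A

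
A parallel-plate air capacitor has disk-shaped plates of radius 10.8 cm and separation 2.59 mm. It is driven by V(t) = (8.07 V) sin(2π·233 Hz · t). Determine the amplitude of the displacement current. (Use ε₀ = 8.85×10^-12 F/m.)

1.48×10^-6 A

The displacement current equals the conduction current C dV/dt, which peaks at C V₀ ω.
With C = ε₀A/d = (8.85×10^-12)(0.03664)/(2.59×10^-3) = 1.252×10^-10 F and ω = 2πf = 1464 rad/s, I_d,max = (1.252×10^-10)(8.07)(1464) = 1.48×10^-6 A.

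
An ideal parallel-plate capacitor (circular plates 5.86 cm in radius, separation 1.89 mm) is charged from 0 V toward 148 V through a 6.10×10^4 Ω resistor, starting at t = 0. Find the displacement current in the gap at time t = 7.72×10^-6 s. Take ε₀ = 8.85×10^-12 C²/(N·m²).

C = ε₀A/d = (8.85×10^-12)(0.01079)/(1.89×10^-3) = 5.052×10^-11 F, so τ = RC = 3.082×10^-6 s.
The conduction current is I(t) = (V₀/R) e^(−t/τ), and the displacement current between the plates equals it.
t/τ = 2.505; I_d = (148/6.10×10^4) · e^(−2.505) = (2.426×10^-3)(0.08168) = 1.98×10^-4 A.

1.98×10^-4 A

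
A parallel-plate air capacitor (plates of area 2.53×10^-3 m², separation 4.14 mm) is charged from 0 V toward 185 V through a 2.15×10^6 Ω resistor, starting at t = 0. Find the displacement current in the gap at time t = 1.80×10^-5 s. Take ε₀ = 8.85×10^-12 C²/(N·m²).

1.83×10^-5 A

C = ε₀A/d = (8.85×10^-12)(2.53×10^-3)/(4.14×10^-3) = 5.408×10^-12 F, so τ = RC = 1.163×10^-5 s.
The conduction current is I(t) = (V₀/R) e^(−t/τ), and the displacement current between the plates equals it.
t/τ = 1.548; I_d = (185/2.15×10^6) · e^(−1.548) = (8.605×10^-5)(0.2127) = 1.83×10^-5 A.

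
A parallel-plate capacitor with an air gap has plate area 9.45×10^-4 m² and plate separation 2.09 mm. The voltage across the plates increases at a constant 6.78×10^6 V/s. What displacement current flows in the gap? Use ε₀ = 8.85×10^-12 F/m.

The displacement current equals the charging current C dV/dt. With C = ε₀A/d = (8.85×10^-12)(9.45×10^-4)/(2.09×10^-3) = 4.002×10^-12 F, I_d = (4.002×10^-12)(6.78×10^6) = 2.71×10^-5 A.

2.71×10^-5 A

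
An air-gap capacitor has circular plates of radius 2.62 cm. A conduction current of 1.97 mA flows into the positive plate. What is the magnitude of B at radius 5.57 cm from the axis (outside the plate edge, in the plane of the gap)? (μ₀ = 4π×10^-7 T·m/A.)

Between the plates the displacement current equals the wire current: I_d = 1.97 mA = 1.97×10^-3 A.
Outside the plates the loop encloses all of I_d, so B·2πr = μ₀ I_d and B = 7.07×10^-9 T.

7.07×10^-9 T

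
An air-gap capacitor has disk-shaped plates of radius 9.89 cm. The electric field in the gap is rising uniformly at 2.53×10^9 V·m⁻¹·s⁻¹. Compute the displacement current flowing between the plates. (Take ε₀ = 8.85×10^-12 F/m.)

6.88×10^-4 A

The displacement current is ε₀ times dΦ_E/dt = ε₀ A dE/dt = (8.85×10^-12)(0.03073)(2.53×10^9) = 6.88×10^-4 A.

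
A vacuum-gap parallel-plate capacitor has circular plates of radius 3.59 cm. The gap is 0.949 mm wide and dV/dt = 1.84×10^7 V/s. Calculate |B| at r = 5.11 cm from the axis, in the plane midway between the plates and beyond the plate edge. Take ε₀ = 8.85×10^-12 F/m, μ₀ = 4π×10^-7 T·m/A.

2.72×10^-9 T

dE/dt = (dV/dt)/d = 1.939×10^10 V/(m·s); I_d = ε₀(πR²)(dE/dt) = (8.85×10^-12)(4.049×10^-3)(1.939×10^10) = 6.948×10^-4 A.
Outside the plates the loop encloses all of I_d, so B·2πr = μ₀ I_d and B = 2.72×10^-9 T.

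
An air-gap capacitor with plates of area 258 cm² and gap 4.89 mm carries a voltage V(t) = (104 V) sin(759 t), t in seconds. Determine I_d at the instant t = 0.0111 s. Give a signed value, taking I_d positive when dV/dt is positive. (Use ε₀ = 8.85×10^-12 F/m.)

-1.99×10^-6 A

C = ε₀A/d = (8.85×10^-12)(0.0258)/(4.89×10^-3) = 4.669×10^-11 F. dV/dt = V₀ω·cos(ωt); at ωt = 8.4249 rad this factor is -0.5404.
I_d = C dV/dt = (4.669×10^-11)(104)(759)(-0.5404) = -1.99×10^-6 A.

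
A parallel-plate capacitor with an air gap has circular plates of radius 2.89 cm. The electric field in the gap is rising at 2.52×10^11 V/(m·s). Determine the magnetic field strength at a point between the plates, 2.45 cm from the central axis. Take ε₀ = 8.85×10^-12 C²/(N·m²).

3.43×10^-8 T

Total displacement current: I_d = ε₀(πR²)(dE/dt) = (8.85×10^-12)(2.624×10^-3)(2.52×10^11) = 5.852×10^-3 A.
∮B·dl = μ₀ I_d,enc with I_d,enc = I_d r²/R² = 4.206×10^-3 A; so B = μ₀ I_d,enc/(2πr) = 3.43×10^-8 T.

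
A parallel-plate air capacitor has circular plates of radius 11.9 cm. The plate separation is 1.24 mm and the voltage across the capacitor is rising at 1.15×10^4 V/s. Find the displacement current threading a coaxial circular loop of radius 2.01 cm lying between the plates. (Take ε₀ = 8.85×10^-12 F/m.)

dE/dt = (dV/dt)/d = 9.274×10^6 V/(m·s); I_d = ε₀(πR²)(dE/dt) = (8.85×10^-12)(0.04449)(9.274×10^6) = 3.652×10^-6 A.
Through an area πr² the displacement current is I_d·(πr²/πR²) = I_d (r/R)² = 1.04×10^-7 A.

1.04×10^-7 A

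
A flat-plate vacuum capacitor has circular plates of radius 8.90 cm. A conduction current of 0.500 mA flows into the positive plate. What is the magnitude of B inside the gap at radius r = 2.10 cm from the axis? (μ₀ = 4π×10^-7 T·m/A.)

2.65×10^-10 T

Between the plates the displacement current equals the wire current: I_d = 0.500 mA = 5.00×10^-4 A.
For r < R the Ampère–Maxwell law gives B(2πr) = μ₀ I_d (r²/R²), so B = μ₀ I_d r/(2πR²) = (4π×10^-7)(5.00×10^-4)(0.0210)/(2π·0.0890²) = 2.65×10^-10 T.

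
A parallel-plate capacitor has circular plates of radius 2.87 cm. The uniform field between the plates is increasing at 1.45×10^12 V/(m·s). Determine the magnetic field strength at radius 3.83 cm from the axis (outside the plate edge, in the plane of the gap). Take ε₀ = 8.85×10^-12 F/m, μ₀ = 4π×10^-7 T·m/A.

1.73×10^-7 T

Through the whole plate area (πR² = 2.588×10^-3 m²), I_d = ε₀ πR² dE/dt = 0.03321 A.
For r ≥ R the full I_d is enclosed: B = μ₀ I_d/(2πr) = (4π×10^-7)(0.03321)/(2π·0.0383) = 1.73×10^-7 T.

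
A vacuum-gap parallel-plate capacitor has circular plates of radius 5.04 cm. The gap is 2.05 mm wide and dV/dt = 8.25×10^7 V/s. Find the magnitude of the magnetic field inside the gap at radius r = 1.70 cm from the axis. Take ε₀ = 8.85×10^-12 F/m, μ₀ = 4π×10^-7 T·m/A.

3.80×10^-9 T

dE/dt = (dV/dt)/d = 4.024×10^10 V/(m·s); I_d = ε₀(πR²)(dE/dt) = (8.85×10^-12)(7.980×10^-3)(4.024×10^10) = 2.842×10^-3 A.
An Ampèrian loop of radius r encloses a fraction (r/R)² of I_d. Then B·2πr = μ₀ I_d (r/R)², giving B = μ₀ I_d r/(2πR²) = 3.80×10^-9 T.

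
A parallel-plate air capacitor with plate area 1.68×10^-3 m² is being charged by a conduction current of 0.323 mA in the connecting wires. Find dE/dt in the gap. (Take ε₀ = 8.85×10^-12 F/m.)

2.17×10^10 V/(m·s)

By continuity, I_d in the gap equals the 0.323 mA flowing in the wire.
Then dE/dt = I_d/(ε₀A) = 2.17×10^10 V/(m·s).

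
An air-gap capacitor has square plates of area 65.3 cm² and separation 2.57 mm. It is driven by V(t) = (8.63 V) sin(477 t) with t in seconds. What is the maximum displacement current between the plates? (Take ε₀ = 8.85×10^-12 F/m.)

(dE/dt)_max = V₀ω/d = 1.602×10^6 V/(m·s); ω = 477 rad/s.
I_d,max = ε₀ A (dE/dt)_max = (8.85×10^-12)(6.53×10^-3)(1.602×10^6) = 9.26×10^-8 A.

9.26×10^-8 A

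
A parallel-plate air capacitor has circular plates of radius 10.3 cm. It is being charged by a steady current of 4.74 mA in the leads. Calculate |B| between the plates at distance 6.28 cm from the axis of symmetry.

5.61×10^-9 T

Between the plates the displacement current equals the wire current: I_d = 4.74 mA = 4.74×10^-3 A.
∮B·dl = μ₀ I_d,enc with I_d,enc = I_d r²/R² = 1.762×10^-3 A; so B = μ₀ I_d,enc/(2πr) = 5.61×10^-9 T.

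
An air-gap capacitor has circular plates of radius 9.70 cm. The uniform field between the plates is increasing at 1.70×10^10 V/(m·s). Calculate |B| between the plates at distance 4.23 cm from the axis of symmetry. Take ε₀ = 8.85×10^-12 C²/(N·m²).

4.00×10^-9 T

Through the whole plate area (πR² = 0.02956 m²), I_d = ε₀ πR² dE/dt = 4.447×10^-3 A.
For r < R the Ampère–Maxwell law gives B(2πr) = μ₀ I_d (r²/R²), so B = μ₀ I_d r/(2πR²) = (4π×10^-7)(4.447×10^-3)(0.0423)/(2π·0.0970²) = 4.00×10^-9 T.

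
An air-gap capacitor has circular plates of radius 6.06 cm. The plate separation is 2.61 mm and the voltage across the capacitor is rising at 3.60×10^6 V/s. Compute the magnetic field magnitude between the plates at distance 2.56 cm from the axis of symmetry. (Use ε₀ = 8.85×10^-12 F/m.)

dE/dt = (dV/dt)/d = 1.379×10^9 V/(m·s); I_d = ε₀(πR²)(dE/dt) = (8.85×10^-12)(0.01154)(1.379×10^9) = 1.408×10^-4 A.
For r < R the Ampère–Maxwell law gives B(2πr) = μ₀ I_d (r²/R²), so B = μ₀ I_d r/(2πR²) = (4π×10^-7)(1.408×10^-4)(0.0256)/(2π·0.0606²) = 1.96×10^-10 T.

1.96×10^-10 T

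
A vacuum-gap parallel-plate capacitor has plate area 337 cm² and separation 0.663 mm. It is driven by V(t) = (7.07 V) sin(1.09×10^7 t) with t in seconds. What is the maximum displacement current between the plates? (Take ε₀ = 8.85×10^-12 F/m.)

0.0347 A

C = ε₀A/d = (8.85×10^-12)(0.0337)/(6.63×10^-4) = 4.498×10^-10 F; ω = 1.09×10^7 rad/s.
I_d = C dV/dt, so |I_d|_max = C V₀ ω = (4.498×10^-10)(7.07)(1.09×10^7) = 0.0347 A.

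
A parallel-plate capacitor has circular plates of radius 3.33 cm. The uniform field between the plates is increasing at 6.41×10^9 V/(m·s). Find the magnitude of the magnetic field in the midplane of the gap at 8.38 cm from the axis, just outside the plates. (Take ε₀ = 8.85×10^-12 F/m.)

I_d = ε₀ dΦ_E/dt = ε₀ πR² (dE/dt) = (8.85×10^-12)(3.484×10^-3)(6.41×10^9) = 1.976×10^-4 A through the full plate area.
Outside the plates the loop encloses all of I_d, so B·2πr = μ₀ I_d and B = 4.72×10^-10 T.

4.72×10^-10 T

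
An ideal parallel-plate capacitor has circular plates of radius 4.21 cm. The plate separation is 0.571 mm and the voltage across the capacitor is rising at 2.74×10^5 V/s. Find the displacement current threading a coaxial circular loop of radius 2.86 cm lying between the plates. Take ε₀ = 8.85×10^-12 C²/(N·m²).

1.09×10^-5 A

dE/dt = (dV/dt)/d = 4.799×10^8 V/(m·s); I_d = ε₀(πR²)(dE/dt) = (8.85×10^-12)(5.568×10^-3)(4.799×10^8) = 2.365×10^-5 A.
Through an area πr² the displacement current is I_d·(πr²/πR²) = I_d (r/R)² = 1.09×10^-5 A.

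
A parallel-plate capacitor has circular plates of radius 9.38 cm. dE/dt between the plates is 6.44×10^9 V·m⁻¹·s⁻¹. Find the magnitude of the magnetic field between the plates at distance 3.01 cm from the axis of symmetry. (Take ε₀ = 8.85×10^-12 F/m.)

1.08×10^-9 T

Through the whole plate area (πR² = 0.02764 m²), I_d = ε₀ πR² dE/dt = 1.575×10^-3 A.
For r < R the Ampère–Maxwell law gives B(2πr) = μ₀ I_d (r²/R²), so B = μ₀ I_d r/(2πR²) = (4π×10^-7)(1.575×10^-3)(0.0301)/(2π·0.0938²) = 1.08×10^-9 T.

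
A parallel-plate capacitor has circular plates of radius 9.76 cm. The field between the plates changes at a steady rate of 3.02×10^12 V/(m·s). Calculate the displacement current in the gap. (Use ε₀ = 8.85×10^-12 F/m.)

I_d = ε₀ A (dE/dt) = (8.85×10^-12)(0.02993 m²)(3.02×10^12) = 0.800 A.

0.800 A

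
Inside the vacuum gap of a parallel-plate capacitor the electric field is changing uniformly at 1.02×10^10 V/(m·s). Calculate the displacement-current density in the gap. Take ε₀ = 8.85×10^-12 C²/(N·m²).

0.0903 A/m²

The displacement-current density is ε₀ ∂E/∂t = (8.85×10^-12)(1.02×10^10) = 0.0903 A/m².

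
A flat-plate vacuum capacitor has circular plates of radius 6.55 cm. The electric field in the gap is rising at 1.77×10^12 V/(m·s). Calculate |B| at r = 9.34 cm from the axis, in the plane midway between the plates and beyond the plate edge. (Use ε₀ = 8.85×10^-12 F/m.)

Total displacement current: I_d = ε₀(πR²)(dE/dt) = (8.85×10^-12)(0.01348)(1.77×10^12) = 0.2112 A.
With r > R the enclosed displacement current is the full I_d; B = μ₀ I_d / (2πr) = 4.52×10^-7 T.

4.52×10^-7 T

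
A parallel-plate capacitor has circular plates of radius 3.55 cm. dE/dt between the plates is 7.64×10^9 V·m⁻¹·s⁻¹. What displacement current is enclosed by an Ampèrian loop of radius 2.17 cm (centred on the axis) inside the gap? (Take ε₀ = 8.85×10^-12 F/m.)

1.00×10^-4 A

Through the whole plate area (πR² = 3.959×10^-3 m²), I_d = ε₀ πR² dE/dt = 2.677×10^-4 A.
Since J_d is uniform, the enclosed fraction is (r/R)² = 0.3736, giving I_d,enc = 1.00×10^-4 A.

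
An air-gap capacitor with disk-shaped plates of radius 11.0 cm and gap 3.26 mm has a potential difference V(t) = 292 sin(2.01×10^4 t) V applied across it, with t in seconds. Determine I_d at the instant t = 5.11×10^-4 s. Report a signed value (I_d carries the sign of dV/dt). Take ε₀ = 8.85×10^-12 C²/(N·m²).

-4.01×10^-4 A

C = ε₀A/d = (8.85×10^-12)(0.03801)/(3.26×10^-3) = 1.032×10^-10 F. dV/dt = V₀ω·cos(ωt); at ωt = 10.2711 rad this factor is -0.6627.
I_d = C dV/dt = (1.032×10^-10)(292)(2.01×10^4)(-0.6627) = -4.01×10^-4 A.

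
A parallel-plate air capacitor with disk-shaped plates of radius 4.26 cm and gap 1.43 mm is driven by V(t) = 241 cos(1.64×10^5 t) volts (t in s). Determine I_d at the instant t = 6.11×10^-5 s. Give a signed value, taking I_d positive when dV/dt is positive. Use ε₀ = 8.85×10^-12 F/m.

dV/dt = (241)(1.64×10^5)·−sin(10.0204) = 2.217×10^7 V/s.
I_d = C dV/dt with C = ε₀A/d = (8.85×10^-12)(5.701×10^-3)/(1.43×10^-3) = 3.528×10^-11 F, so I_d = (3.528×10^-11)(2.217×10^7) = 7.82×10^-4 A.

7.82×10^-4 A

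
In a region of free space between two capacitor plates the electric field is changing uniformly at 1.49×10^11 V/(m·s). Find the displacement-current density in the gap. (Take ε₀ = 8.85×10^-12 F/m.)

1.32 A/m²

J_d = ε₀ ∂E/∂t, so J_d = 1.32 A/m².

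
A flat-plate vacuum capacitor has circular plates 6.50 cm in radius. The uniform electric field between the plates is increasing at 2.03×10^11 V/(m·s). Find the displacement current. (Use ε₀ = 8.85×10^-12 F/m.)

0.0238 A

I_d = ε₀ A (dE/dt) = (8.85×10^-12)(0.01327 m²)(2.03×10^11) = 0.0238 A.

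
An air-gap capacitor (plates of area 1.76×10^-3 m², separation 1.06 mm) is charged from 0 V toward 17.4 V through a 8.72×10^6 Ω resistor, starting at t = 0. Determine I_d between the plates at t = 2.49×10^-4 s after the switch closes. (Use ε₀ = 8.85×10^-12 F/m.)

2.86×10^-7 A

C = ε₀A/d = (8.85×10^-12)(1.76×10^-3)/(1.06×10^-3) = 1.469×10^-11 F and τ = RC = 1.281×10^-4 s. I_d in the gap equals the RC charging current.
I_d(t) = (V₀/R) e^(−t/τ) = 1.995×10^-6 · e^(−1.944) = 2.86×10^-7 A.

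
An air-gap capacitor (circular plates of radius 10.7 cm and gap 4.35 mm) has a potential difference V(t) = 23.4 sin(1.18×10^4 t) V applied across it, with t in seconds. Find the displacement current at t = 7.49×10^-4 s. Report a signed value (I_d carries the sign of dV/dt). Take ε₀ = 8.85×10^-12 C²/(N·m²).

dV/dt = (23.4)(1.18×10^4)·cos(8.8382) = -2.300×10^5 V/s.
I_d = C dV/dt with C = ε₀A/d = (8.85×10^-12)(0.03597)/(4.35×10^-3) = 7.318×10^-11 F, so I_d = (7.318×10^-11)(-2.300×10^5) = -1.68×10^-5 A.

-1.68×10^-5 A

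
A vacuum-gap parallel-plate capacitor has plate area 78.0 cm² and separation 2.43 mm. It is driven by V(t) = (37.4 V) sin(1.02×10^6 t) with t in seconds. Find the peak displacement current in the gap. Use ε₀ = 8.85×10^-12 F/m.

C = ε₀A/d = (8.85×10^-12)(7.80×10^-3)/(2.43×10^-3) = 2.841×10^-11 F; ω = 1.02×10^6 rad/s.
I_d = C dV/dt, so |I_d|_max = C V₀ ω = (2.841×10^-11)(37.4)(1.02×10^6) = 1.08×10^-3 A.

1.08×10^-3 A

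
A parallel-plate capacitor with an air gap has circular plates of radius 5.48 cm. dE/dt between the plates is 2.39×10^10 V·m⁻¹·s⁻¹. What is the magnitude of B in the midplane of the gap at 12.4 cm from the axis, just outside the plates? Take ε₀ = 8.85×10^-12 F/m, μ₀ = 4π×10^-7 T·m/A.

3.22×10^-9 T

Through the whole plate area (πR² = 9.434×10^-3 m²), I_d = ε₀ πR² dE/dt = 1.995×10^-3 A.
Outside the plates the loop encloses all of I_d, so B·2πr = μ₀ I_d and B = 3.22×10^-9 T.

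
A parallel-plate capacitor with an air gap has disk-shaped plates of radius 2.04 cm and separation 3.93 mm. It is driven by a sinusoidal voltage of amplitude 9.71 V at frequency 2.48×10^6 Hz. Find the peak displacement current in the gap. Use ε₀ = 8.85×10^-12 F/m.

4.45×10^-4 A

(dE/dt)_max = V₀ω/d = 3.849×10^10 V/(m·s); ω = 2πf = 1.558×10^7 rad/s.
I_d,max = ε₀ A (dE/dt)_max = (8.85×10^-12)(1.307×10^-3)(3.849×10^10) = 4.45×10^-4 A.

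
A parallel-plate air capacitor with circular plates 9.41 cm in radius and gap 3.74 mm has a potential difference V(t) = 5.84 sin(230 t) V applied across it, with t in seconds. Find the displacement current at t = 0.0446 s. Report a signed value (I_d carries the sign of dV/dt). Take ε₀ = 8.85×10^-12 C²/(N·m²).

dE/dt = (V₀ω/d)·cos(ωt) with ωt = 10.258 rad: (5.84)(230)(-0.6725)/(3.74×10^-3) = -2.415×10^5 V/(m·s).
I_d = ε₀ A dE/dt = (8.85×10^-12)(0.02782)(-2.415×10^5) = -5.95×10^-8 A.

-5.95×10^-8 A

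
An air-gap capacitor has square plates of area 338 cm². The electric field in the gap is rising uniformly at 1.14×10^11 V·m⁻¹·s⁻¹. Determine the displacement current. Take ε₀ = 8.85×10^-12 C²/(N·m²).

I_d = ε₀ A (dE/dt) = (8.85×10^-12)(0.0338 m²)(1.14×10^11) = 0.0341 A.

0.0341 A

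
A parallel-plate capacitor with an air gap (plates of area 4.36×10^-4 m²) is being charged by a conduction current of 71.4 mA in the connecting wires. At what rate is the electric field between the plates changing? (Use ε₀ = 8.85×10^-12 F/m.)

Charge continuity gives I_d = I = 0.0714 A between the plates.
Then dE/dt = I_d/(ε₀A) = 1.85×10^13 V/(m·s).

1.85×10^13 V/(m·s)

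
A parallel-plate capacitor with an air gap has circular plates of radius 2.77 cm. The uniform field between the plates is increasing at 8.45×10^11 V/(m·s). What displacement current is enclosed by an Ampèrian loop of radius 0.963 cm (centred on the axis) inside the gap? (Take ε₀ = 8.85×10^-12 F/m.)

2.18×10^-3 A

I_d = ε₀ dΦ_E/dt = ε₀ πR² (dE/dt) = (8.85×10^-12)(2.411×10^-3)(8.45×10^11) = 0.01803 A through the full plate area.
Since J_d is uniform, the enclosed fraction is (r/R)² = 0.1209, giving I_d,enc = 2.18×10^-3 A.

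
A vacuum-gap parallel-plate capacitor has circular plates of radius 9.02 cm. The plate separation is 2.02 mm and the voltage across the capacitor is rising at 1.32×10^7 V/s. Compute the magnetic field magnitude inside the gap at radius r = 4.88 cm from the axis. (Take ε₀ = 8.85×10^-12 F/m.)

1.77×10^-9 T

With E = V/d, dE/dt = 6.535×10^9 V/(m·s) and πR² = 0.02556 m², giving I_d = ε₀ πR² dE/dt = 1.478×10^-3 A.
∮B·dl = μ₀ I_d,enc with I_d,enc = I_d r²/R² = 4.326×10^-4 A; so B = μ₀ I_d,enc/(2πr) = 1.77×10^-9 T.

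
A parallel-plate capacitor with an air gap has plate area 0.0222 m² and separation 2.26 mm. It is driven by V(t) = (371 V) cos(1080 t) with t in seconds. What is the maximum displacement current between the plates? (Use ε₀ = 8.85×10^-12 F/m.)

3.48×10^-5 A

The displacement current equals the conduction current C dV/dt, which peaks at C V₀ ω.
With C = ε₀A/d = (8.85×10^-12)(0.0222)/(2.26×10^-3) = 8.693×10^-11 F and ω = 1080 rad/s, I_d,max = (8.693×10^-11)(371)(1080) = 3.48×10^-5 A.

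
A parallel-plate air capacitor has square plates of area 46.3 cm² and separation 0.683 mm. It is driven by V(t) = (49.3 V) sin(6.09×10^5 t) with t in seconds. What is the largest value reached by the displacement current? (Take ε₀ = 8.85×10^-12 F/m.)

C = ε₀A/d = (8.85×10^-12)(4.63×10^-3)/(6.83×10^-4) = 5.999×10^-11 F; ω = 6.09×10^5 rad/s.
I_d = C dV/dt, so |I_d|_max = C V₀ ω = (5.999×10^-11)(49.3)(6.09×10^5) = 1.80×10^-3 A.

1.80×10^-3 A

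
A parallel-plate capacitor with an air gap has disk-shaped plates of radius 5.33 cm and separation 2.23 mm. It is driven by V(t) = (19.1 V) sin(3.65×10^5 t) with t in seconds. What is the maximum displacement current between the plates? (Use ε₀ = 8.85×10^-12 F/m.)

2.47×10^-4 A

The displacement current equals the conduction current C dV/dt, which peaks at C V₀ ω.
With C = ε₀A/d = (8.85×10^-12)(8.925×10^-3)/(2.23×10^-3) = 3.542×10^-11 F and ω = 3.65×10^5 rad/s, I_d,max = (3.542×10^-11)(19.1)(3.65×10^5) = 2.47×10^-4 A.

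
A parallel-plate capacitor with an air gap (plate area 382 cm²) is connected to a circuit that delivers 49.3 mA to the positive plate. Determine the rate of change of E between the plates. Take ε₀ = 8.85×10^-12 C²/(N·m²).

The displacement current between the plates equals the conduction current, I_d = 49.3 mA.
Since I_d = ε₀ A dE/dt, dE/dt = I_d/(ε₀A) = (0.0493)/((8.85×10^-12)(0.0382)) = 1.46×10^11 V/(m·s).

1.46×10^11 V/(m·s)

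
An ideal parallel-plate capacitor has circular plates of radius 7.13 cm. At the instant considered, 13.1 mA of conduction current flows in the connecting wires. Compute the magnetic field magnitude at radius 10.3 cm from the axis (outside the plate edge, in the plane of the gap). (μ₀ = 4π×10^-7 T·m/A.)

Between the plates the displacement current equals the wire current: I_d = 13.1 mA = 0.0131 A.
For r ≥ R the full I_d is enclosed: B = μ₀ I_d/(2πr) = (4π×10^-7)(0.0131)/(2π·0.103) = 2.54×10^-8 T.

2.54×10^-8 T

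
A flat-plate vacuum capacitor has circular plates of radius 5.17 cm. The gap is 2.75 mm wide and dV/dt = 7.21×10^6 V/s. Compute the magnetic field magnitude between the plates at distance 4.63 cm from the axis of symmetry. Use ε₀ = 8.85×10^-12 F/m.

I_d = C dV/dt with C = ε₀πR²/d = 2.702×10^-11 F, so I_d = (2.702×10^-11)(7.21×10^6) = 1.948×10^-4 A.
∮B·dl = μ₀ I_d,enc with I_d,enc = I_d r²/R² = 1.562×10^-4 A; so B = μ₀ I_d,enc/(2πr) = 6.75×10^-10 T.

6.75×10^-10 T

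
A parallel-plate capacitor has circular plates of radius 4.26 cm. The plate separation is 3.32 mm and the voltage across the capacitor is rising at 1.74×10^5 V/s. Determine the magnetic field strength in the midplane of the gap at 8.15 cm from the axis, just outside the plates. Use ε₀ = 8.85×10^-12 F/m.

6.49×10^-12 T

dE/dt = (dV/dt)/d = 5.241×10^7 V/(m·s); I_d = ε₀(πR²)(dE/dt) = (8.85×10^-12)(5.701×10^-3)(5.241×10^7) = 2.644×10^-6 A.
Outside the plates the loop encloses all of I_d, so B·2πr = μ₀ I_d and B = 6.49×10^-12 T.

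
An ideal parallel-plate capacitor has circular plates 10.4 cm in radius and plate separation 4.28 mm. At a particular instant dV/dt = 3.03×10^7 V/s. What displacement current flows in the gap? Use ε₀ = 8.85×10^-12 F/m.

The displacement current equals the charging current C dV/dt. With C = ε₀A/d = (8.85×10^-12)(0.03398)/(4.28×10^-3) = 7.026×10^-11 F, I_d = (7.026×10^-11)(3.03×10^7) = 2.13×10^-3 A.

2.13×10^-3 A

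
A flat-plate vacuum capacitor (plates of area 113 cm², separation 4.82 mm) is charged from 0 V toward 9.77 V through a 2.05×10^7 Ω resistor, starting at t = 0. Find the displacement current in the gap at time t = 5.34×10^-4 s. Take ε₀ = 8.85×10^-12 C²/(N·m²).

1.36×10^-7 A

With C = ε₀A/d = (8.85×10^-12)(0.0113)/(4.82×10^-3) = 2.075×10^-11 F, the time constant is τ = RC = 4.254×10^-4 s, so t/τ = 1.255 and e^(−t/τ) = 0.2851.
I_d = I_cond = (V₀/R) e^(−t/τ) = (4.766×10^-7)(0.2851) = 1.36×10^-7 A.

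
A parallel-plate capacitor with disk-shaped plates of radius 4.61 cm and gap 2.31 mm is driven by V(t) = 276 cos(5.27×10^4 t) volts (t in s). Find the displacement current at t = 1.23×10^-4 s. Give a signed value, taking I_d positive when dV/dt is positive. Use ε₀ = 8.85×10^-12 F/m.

-7.35×10^-5 A

C = ε₀A/d = (8.85×10^-12)(6.677×10^-3)/(2.31×10^-3) = 2.558×10^-11 F. dV/dt = V₀ω·−sin(ωt); at ωt = 6.4821 rad this factor is -0.1976.
I_d = C dV/dt = (2.558×10^-11)(276)(5.27×10^4)(-0.1976) = -7.35×10^-5 A.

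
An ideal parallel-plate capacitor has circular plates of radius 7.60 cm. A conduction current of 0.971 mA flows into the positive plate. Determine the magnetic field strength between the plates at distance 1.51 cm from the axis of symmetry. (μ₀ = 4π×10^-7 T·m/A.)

Between the plates the displacement current equals the wire current: I_d = 0.971 mA = 9.71×10^-4 A.
An Ampèrian loop of radius r encloses a fraction (r/R)² of I_d. Then B·2πr = μ₀ I_d (r/R)², giving B = μ₀ I_d r/(2πR²) = 5.08×10^-10 T.

5.08×10^-10 T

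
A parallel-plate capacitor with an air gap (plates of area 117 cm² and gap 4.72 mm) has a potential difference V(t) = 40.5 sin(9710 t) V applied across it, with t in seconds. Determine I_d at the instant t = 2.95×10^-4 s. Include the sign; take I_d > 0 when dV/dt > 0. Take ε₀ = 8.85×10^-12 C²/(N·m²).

-8.30×10^-6 A

dE/dt = (V₀ω/d)·cos(ωt) with ωt = 2.86445 rad: (40.5)(9710)(-0.9618)/(4.72×10^-3) = -8.013×10^7 V/(m·s).
I_d = ε₀ A dE/dt = (8.85×10^-12)(0.0117)(-8.013×10^7) = -8.30×10^-6 A.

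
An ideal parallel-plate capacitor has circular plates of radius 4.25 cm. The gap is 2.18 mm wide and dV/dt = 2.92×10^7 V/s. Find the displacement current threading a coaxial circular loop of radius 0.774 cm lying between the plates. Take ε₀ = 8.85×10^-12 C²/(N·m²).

With E = V/d, dE/dt = 1.339×10^10 V/(m·s) and πR² = 5.675×10^-3 m², giving I_d = ε₀ πR² dE/dt = 6.725×10^-4 A.
Through an area πr² the displacement current is I_d·(πr²/πR²) = I_d (r/R)² = 2.23×10^-5 A.

2.23×10^-5 A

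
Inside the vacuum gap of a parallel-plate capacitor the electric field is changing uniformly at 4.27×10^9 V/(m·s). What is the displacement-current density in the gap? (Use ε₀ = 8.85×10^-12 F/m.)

The displacement-current density is ε₀ ∂E/∂t = (8.85×10^-12)(4.27×10^9) = 0.0378 A/m².

0.0378 A/m²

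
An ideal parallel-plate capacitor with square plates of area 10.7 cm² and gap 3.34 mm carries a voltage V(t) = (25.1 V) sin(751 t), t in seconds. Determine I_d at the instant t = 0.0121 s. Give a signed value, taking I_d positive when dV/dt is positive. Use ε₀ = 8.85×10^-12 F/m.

C = ε₀A/d = (8.85×10^-12)(1.07×10^-3)/(3.34×10^-3) = 2.835×10^-12 F. dV/dt = V₀ω·cos(ωt); at ωt = 9.0871 rad this factor is -0.9435.
I_d = C dV/dt = (2.835×10^-12)(25.1)(751)(-0.9435) = -5.04×10^-8 A.

-5.04×10^-8 A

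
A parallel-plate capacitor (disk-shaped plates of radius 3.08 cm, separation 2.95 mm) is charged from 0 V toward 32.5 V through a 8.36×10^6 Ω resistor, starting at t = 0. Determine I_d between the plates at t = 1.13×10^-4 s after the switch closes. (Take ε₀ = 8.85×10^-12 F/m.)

8.57×10^-7 A

C = ε₀A/d = (8.85×10^-12)(2.980×10^-3)/(2.95×10^-3) = 8.940×10^-12 F and τ = RC = 7.474×10^-5 s. I_d in the gap equals the RC charging current.
I_d(t) = (V₀/R) e^(−t/τ) = 3.888×10^-6 · e^(−1.512) = 8.57×10^-7 A.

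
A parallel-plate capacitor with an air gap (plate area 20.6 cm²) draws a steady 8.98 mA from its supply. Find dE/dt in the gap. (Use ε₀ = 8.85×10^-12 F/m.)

4.93×10^11 V/(m·s)

Charge continuity gives I_d = I = 8.98×10^-3 A between the plates.
Inverting I_d = ε₀ A dE/dt gives dE/dt = 8.98×10^-3 / (8.85×10^-12 · 2.06×10^-3) = 4.93×10^11 V/(m·s).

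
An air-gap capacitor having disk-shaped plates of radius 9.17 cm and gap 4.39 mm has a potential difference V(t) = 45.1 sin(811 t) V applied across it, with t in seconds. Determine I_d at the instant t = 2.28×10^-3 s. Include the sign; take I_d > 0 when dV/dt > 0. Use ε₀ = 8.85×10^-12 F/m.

dV/dt = (45.1)(811)·cos(1.84908) = -1.005×10^4 V/s.
I_d = C dV/dt with C = ε₀A/d = (8.85×10^-12)(0.02642)/(4.39×10^-3) = 5.326×10^-11 F, so I_d = (5.326×10^-11)(-1.005×10^4) = -5.35×10^-7 A.

-5.35×10^-7 A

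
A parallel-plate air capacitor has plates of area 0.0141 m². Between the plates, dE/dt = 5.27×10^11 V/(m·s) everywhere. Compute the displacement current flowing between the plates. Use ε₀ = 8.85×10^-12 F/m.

The displacement current is ε₀ times dΦ_E/dt = ε₀ A dE/dt = (8.85×10^-12)(0.0141)(5.27×10^11) = 0.0658 A.

0.0658 A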